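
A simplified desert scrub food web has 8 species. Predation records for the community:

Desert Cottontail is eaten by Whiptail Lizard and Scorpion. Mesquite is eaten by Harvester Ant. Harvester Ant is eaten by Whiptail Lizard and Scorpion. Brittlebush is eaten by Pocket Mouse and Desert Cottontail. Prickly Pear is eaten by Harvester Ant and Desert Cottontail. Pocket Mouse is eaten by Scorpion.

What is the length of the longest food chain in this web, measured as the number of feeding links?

One longest chain: Brittlebush → Desert Cottontail → Whiptail Lizard.
It has 3 species and 2 links.

2 links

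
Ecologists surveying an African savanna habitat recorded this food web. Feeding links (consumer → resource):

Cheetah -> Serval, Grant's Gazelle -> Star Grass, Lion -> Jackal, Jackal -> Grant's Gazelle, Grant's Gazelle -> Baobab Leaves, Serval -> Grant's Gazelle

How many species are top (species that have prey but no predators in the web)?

Top species (has prey, but nothing eats it): Lion, Cheetah.
Count: 2.

2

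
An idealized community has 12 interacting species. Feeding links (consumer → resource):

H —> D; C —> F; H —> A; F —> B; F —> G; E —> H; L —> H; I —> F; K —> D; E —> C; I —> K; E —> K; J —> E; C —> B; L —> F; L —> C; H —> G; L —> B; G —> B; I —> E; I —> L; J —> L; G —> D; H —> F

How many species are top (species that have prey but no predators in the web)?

Top species (has prey, but nothing eats it): J, I.
Count: 2.

2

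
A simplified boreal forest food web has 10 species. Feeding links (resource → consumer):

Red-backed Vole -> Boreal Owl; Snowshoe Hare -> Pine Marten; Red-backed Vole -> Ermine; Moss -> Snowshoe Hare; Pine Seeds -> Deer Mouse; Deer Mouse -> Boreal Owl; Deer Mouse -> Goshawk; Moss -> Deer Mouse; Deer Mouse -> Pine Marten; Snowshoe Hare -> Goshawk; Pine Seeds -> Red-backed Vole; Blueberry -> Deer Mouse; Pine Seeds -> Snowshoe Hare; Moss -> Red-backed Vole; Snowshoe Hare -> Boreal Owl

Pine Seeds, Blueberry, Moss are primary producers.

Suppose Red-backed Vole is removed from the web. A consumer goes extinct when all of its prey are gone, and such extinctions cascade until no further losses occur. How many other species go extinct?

1

Remove Red-backed Vole.
Round 1: Ermine (all prey gone) → extinct.
No further losses. Total secondary extinctions: 1.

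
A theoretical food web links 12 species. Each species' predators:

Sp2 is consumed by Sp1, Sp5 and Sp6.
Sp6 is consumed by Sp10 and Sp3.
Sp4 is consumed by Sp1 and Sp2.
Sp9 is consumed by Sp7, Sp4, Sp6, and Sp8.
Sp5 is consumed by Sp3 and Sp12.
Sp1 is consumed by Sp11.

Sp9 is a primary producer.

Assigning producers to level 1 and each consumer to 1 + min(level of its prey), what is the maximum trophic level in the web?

5

Producers (level 1): Sp9.
Following each consumer down to its lowest-level prey: Sp9 → Sp4 → Sp2 → Sp5 → Sp12 (levels 1 through 5).
All prey of Sp12 (Sp5 4) are at level 4 or above, so Sp12 is at level 1 + 4 = 5.
Every consumer has at least one prey at level 4 or below, so none exceeds level 5.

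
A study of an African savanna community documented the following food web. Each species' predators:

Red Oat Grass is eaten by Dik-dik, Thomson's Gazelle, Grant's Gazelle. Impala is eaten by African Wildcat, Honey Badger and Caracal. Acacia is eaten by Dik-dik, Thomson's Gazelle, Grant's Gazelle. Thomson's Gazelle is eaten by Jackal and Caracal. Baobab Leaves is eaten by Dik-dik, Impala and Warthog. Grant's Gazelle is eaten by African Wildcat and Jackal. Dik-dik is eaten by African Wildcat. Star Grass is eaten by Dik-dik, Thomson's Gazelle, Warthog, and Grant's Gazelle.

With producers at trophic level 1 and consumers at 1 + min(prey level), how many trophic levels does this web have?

Producers (level 1): Baobab Leaves, Red Oat Grass, Acacia, Star Grass.
Following each consumer down to its lowest-level prey: Red Oat Grass → Thomson's Gazelle → Caracal (levels 1 through 3).
All prey of Caracal (Thomson's Gazelle 2, Impala 2) are at level 2 or above, so Caracal is at level 1 + 2 = 3.
Every consumer has at least one prey at level 2 or below, so none exceeds level 3.

3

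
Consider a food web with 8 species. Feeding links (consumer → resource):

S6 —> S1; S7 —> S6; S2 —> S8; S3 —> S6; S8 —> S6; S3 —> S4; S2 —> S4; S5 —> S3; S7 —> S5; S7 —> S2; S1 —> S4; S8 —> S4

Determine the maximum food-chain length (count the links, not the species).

5 links

One longest chain: S4 → S1 → S6 → S8 → S2 → S7.
It has 6 species and 5 links.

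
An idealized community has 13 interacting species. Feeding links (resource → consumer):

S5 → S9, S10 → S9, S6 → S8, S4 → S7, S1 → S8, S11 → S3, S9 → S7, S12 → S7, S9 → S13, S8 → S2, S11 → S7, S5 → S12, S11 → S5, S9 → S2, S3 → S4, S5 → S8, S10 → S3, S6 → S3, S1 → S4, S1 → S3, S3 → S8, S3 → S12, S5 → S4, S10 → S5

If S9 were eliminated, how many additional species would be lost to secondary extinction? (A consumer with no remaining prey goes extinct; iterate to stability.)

Remove S9.
Round 1: S13 (all prey gone) → extinct.
No further losses. Total secondary extinctions: 1.

1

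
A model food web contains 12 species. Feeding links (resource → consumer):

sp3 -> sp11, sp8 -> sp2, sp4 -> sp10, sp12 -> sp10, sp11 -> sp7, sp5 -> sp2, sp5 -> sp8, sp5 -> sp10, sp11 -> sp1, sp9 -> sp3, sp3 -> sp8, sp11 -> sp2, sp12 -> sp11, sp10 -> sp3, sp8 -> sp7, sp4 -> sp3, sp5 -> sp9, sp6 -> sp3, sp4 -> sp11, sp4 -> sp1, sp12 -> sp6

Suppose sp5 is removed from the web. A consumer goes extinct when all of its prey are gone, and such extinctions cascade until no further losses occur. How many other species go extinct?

1

Remove sp5.
Round 1: sp9 (all prey gone) → extinct.
No further losses. Total secondary extinctions: 1.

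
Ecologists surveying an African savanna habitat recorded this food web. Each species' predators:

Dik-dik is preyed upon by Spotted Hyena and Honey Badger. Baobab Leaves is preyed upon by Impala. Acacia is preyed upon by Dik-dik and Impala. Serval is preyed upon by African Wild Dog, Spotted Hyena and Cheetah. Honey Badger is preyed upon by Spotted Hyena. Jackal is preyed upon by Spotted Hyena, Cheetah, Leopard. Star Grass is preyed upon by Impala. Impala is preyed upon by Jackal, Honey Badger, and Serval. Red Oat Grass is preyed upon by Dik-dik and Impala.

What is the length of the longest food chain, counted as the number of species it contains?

4 species

One longest chain: Acacia → Impala → Jackal → Leopard.
It has 4 species and 3 links.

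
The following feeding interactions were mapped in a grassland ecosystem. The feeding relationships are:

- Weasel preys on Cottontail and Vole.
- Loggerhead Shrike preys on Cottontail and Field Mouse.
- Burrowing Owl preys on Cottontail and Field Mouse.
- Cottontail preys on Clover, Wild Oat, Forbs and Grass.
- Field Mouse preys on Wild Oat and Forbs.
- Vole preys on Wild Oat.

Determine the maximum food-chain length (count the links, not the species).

2 links

One longest chain: Wild Oat → Cottontail → Weasel.
It has 3 species and 2 links.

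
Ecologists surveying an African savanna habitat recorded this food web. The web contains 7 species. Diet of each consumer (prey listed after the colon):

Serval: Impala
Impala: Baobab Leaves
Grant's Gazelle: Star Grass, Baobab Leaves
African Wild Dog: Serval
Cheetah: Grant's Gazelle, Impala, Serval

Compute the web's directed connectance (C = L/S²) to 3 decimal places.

C = 0.163

The web has S = 7 species and L = 8 feeding links.
C = L / S² = 8 / 49 = 0.1633 ≈ 0.163.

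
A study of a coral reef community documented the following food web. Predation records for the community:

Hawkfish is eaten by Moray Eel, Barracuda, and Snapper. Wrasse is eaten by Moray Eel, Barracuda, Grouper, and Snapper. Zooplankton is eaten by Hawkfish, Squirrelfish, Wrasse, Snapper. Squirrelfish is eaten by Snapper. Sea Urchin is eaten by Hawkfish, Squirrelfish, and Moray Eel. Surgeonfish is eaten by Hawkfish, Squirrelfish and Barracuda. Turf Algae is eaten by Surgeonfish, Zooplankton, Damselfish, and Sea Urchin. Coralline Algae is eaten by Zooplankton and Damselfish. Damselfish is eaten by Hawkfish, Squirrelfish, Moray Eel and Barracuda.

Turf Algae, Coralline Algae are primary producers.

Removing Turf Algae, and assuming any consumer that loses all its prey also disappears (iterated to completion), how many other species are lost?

2

Remove Turf Algae.
Round 1: Sea Urchin (all prey gone), Surgeonfish (all prey gone) → extinct.
No further losses. Total secondary extinctions: 2.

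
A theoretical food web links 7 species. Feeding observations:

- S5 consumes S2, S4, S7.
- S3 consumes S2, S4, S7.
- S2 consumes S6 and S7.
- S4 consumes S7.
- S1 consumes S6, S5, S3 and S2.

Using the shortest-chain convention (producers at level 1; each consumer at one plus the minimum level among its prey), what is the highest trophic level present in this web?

2

Producers (level 1): S6, S7.
Following each consumer down to its lowest-level prey: S6 → S1 (levels 1 through 2).
All prey of S1 (S6 1, S2 2, S3 2, S5 2) are at level 1 or above, so S1 is at level 1 + 1 = 2.
Every consumer has at least one prey at level 1 or below, so none exceeds level 2.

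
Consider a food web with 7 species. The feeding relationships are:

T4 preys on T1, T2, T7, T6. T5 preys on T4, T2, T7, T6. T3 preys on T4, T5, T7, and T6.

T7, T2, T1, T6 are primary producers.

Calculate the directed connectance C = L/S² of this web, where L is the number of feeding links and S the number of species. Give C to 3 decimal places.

The web has S = 7 species and L = 12 feeding links.
C = L / S² = 12 / 49 = 0.2449 ≈ 0.245.

C = 0.245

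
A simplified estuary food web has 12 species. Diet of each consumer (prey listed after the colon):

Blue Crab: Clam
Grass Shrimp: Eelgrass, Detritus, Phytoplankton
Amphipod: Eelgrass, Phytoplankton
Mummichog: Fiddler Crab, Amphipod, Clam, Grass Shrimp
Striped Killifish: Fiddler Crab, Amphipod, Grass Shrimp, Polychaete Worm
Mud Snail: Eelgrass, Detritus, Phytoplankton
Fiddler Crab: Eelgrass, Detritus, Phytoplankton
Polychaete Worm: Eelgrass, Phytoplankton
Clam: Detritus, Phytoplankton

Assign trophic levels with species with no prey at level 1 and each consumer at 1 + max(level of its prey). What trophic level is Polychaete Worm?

Eelgrass has no prey (basal) → level 1.
Polychaete Worm eats Eelgrass (level 1); other prey at levels: Phytoplankton 1 → level 2.

Trophic level 2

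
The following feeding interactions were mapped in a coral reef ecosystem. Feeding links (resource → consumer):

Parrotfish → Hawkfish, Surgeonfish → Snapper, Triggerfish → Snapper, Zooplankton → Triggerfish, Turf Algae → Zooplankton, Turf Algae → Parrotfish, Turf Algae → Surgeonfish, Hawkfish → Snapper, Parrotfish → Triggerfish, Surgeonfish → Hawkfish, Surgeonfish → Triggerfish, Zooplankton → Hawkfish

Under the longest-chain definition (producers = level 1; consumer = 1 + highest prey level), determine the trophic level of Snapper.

Trophic level 4

Turf Algae is a producer → level 1.
Zooplankton eats Turf Algae → level 2.
Triggerfish eats Zooplankton (level 2); other prey at levels: Surgeonfish 2, Parrotfish 2 → level 3.
Snapper eats Triggerfish (level 3); other prey at levels: Surgeonfish 2, Hawkfish 3 → level 4.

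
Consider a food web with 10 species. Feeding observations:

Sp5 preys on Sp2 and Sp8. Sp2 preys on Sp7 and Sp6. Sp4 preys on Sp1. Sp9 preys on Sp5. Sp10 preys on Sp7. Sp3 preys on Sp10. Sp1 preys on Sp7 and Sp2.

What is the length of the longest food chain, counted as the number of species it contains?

One longest chain: Sp6 → Sp2 → Sp5 → Sp9.
It has 4 species and 3 links.

4 species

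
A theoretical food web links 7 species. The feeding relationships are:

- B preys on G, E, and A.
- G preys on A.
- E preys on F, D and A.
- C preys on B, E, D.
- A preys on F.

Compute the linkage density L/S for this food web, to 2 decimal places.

L/S = 1.57

There are L = 11 links among S = 7 species.
L/S = 11/7 = 1.5714 ≈ 1.57.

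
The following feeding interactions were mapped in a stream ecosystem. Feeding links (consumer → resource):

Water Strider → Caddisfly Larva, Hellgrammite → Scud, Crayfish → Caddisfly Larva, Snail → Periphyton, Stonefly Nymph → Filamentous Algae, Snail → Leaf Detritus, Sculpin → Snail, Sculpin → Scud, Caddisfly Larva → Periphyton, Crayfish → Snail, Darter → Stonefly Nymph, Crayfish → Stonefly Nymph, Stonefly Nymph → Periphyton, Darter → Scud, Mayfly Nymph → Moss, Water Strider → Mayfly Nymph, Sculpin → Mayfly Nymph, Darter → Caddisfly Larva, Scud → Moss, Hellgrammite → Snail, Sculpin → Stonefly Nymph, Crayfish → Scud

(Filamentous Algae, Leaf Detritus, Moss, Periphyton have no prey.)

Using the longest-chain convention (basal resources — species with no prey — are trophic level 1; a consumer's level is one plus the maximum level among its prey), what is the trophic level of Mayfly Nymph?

Moss has no prey (basal) → level 1.
Mayfly Nymph eats Moss → level 2.

Trophic level 2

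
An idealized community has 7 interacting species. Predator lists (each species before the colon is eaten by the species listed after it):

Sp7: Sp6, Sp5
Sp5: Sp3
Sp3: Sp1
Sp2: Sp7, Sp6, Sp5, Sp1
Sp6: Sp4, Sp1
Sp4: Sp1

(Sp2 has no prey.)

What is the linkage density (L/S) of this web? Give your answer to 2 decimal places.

There are L = 11 links among S = 7 species.
L/S = 11/7 = 1.5714 ≈ 1.57.

L/S = 1.57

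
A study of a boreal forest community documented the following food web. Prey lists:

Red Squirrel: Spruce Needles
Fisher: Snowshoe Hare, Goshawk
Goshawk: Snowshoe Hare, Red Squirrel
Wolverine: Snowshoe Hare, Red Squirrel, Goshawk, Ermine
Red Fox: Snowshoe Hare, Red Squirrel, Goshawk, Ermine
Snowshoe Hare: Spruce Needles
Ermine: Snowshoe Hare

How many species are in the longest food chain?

One longest chain: Spruce Needles → Snowshoe Hare → Goshawk → Wolverine.
It has 4 species and 3 links.

4 species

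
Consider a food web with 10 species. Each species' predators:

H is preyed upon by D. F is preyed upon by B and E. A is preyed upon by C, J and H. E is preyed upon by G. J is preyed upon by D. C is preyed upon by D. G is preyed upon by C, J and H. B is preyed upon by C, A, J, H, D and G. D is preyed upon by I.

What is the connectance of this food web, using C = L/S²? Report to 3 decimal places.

C = 0.190

The web has S = 10 species and L = 19 feeding links.
C = L / S² = 19 / 100 = 0.1900 ≈ 0.190.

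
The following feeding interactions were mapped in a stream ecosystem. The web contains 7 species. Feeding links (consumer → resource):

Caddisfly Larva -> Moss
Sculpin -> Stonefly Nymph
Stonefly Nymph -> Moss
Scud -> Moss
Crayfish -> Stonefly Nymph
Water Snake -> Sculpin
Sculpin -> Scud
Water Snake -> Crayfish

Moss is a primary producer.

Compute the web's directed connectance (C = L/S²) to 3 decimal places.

The web has S = 7 species and L = 8 feeding links.
C = L / S² = 8 / 49 = 0.1633 ≈ 0.163.

C = 0.163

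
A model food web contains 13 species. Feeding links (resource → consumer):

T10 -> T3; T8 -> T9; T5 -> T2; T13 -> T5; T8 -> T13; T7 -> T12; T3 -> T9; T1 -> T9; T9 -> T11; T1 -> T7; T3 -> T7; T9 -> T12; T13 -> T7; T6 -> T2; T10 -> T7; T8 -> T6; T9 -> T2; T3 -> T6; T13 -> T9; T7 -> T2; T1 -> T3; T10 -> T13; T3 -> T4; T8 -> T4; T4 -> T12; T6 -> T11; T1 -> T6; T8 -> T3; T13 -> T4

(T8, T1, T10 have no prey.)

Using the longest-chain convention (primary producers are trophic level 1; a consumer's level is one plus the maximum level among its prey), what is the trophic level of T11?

Trophic level 4

T8 is a producer → level 1.
T3 eats T8 (level 1); other prey at levels: T1 1, T10 1 → level 2.
T9 eats T3 (level 2); other prey at levels: T8 1, T1 1, T13 2 → level 3.
T11 eats T9 (level 3); other prey at levels: T6 3 → level 4.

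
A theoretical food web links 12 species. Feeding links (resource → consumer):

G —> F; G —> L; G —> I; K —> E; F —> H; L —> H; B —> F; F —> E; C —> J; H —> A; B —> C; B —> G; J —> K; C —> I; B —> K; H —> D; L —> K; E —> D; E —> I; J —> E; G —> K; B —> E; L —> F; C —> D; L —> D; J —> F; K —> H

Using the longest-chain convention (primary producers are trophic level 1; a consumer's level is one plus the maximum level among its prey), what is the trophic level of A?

Trophic level 6

B is a producer → level 1.
G eats B → level 2.
L eats G → level 3.
F eats L (level 3); other prey at levels: B 1, G 2, J 3 → level 4.
H eats F (level 4); other prey at levels: L 3, K 4 → level 5.
A eats H → level 6.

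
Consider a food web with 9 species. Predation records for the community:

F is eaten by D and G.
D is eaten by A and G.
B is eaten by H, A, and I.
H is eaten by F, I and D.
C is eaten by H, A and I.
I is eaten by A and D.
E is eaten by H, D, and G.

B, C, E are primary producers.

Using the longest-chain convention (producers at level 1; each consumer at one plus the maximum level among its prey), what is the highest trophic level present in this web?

Producers (level 1): B, C, E.
B → H → I → D → G gives G level 5.
No species has a prey at level 5, so no species reaches level 6.

5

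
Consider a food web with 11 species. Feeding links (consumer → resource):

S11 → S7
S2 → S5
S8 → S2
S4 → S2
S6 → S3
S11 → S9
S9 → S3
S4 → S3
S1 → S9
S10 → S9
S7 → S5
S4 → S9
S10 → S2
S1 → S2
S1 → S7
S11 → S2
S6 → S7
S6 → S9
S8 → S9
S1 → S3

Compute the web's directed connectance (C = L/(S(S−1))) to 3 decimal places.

The web has S = 11 species and L = 20 feeding links.
C = L / (S(S−1)) = 20 / 110 = 0.1818 ≈ 0.182.

C = 0.182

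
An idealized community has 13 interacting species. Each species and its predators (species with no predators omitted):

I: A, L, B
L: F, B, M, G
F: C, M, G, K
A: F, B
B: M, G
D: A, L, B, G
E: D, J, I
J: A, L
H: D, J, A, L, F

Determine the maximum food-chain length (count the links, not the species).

4 links

One longest chain: E → D → A → F → C.
It has 5 species and 4 links.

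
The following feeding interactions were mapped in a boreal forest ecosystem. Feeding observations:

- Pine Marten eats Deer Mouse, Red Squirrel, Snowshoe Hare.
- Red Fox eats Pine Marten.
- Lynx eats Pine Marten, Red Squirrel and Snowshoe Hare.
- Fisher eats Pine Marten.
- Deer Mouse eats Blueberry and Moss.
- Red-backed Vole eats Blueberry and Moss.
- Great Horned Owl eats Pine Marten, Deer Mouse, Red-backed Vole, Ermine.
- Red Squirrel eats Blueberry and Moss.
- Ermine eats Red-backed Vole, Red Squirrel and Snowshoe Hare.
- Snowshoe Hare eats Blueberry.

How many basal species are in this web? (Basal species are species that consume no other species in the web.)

Basal species (no prey listed): Blueberry, Moss.
Count: 2.

2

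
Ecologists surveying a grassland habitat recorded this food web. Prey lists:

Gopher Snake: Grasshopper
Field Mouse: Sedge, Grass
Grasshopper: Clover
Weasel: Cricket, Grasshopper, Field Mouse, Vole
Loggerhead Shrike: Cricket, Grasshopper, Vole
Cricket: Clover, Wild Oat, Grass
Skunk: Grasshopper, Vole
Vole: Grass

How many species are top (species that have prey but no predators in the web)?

4

Top species (has prey, but nothing eats it): Weasel, Loggerhead Shrike, Gopher Snake, Skunk.
Count: 4.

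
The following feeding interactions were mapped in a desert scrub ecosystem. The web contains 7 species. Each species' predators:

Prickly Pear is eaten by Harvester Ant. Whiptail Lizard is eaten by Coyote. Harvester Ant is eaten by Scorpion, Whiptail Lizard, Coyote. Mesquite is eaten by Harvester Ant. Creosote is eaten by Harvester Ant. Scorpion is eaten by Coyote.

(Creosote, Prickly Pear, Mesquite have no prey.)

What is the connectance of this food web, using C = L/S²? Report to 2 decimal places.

C = 0.16

The web has S = 7 species and L = 8 feeding links.
C = L / S² = 8 / 49 = 0.1633 ≈ 0.16.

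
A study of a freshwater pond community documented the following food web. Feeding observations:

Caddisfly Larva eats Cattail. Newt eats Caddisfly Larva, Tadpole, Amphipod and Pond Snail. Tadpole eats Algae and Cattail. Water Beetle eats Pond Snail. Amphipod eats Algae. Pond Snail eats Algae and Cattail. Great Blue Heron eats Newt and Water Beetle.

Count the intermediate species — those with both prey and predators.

6

Intermediate species (has both prey and predators): Pond Snail, Tadpole, Amphipod, Caddisfly Larva, Water Beetle, Newt.
Count: 6.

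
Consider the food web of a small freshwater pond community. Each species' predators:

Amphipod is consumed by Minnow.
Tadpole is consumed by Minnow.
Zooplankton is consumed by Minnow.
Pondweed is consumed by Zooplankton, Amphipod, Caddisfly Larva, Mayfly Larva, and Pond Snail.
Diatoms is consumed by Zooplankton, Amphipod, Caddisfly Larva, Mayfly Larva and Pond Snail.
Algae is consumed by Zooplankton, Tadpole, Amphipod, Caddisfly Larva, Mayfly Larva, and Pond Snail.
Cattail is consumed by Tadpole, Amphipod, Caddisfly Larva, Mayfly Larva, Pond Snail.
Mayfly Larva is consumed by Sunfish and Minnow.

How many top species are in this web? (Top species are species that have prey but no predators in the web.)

Top species (has prey, but nothing eats it): Caddisfly Larva, Pond Snail, Sunfish, Minnow.
Count: 4.

4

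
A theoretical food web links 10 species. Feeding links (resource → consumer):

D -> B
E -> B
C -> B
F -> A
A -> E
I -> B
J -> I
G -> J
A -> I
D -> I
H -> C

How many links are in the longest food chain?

One longest chain: F → A → E → B.
It has 4 species and 3 links.

3 links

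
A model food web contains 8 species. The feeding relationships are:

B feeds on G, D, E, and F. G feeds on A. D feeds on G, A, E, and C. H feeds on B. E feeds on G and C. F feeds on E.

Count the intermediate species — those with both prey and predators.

Intermediate species (has both prey and predators): G, E, F, D, B.
Count: 5.

5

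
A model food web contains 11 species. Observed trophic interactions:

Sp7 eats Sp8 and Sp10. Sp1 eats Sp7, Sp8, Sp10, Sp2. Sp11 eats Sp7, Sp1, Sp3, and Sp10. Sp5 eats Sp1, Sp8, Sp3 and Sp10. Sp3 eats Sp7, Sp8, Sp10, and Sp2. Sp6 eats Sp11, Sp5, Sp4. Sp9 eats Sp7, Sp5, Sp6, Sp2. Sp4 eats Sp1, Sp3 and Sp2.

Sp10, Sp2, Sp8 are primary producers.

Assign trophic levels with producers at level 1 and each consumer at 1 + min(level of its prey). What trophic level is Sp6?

Sp10 is a producer → level 1.
Sp11 eats Sp10 → level 2.
Sp6 eats Sp11 → level 3.
No prey of Sp6 is below level 2, so 3 is the minimum.

Trophic level 3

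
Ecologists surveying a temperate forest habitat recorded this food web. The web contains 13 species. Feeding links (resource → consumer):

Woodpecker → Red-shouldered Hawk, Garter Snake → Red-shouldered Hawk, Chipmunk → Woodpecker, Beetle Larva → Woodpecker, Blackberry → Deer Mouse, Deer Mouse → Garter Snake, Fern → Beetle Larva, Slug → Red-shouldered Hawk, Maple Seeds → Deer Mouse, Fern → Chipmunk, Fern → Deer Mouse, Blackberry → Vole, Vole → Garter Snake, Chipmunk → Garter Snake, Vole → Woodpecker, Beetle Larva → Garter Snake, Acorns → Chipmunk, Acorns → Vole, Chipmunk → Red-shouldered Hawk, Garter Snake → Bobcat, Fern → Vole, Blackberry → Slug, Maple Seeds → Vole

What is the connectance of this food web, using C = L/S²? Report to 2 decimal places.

C = 0.14

The web has S = 13 species and L = 23 feeding links.
C = L / S² = 23 / 169 = 0.1361 ≈ 0.14.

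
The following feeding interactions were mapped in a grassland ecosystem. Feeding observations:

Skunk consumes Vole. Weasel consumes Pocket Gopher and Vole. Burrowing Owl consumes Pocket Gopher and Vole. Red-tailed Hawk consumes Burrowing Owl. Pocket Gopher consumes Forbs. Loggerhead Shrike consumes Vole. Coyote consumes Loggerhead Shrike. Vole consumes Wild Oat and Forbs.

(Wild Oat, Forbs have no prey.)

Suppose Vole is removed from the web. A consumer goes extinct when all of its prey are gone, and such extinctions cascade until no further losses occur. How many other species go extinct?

3

Remove Vole.
Round 1: Skunk (all prey gone), Loggerhead Shrike (all prey gone) → extinct.
Round 2: Coyote (all prey gone) → extinct.
No further losses. Total secondary extinctions: 3.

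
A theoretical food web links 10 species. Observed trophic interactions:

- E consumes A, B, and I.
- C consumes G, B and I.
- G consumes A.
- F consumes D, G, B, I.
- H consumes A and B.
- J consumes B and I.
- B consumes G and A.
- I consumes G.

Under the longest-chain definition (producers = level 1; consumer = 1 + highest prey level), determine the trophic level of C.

A is a producer → level 1.
G eats A → level 2.
I eats G → level 3.
C eats I (level 3); other prey at levels: G 2, B 3 → level 4.

Trophic level 4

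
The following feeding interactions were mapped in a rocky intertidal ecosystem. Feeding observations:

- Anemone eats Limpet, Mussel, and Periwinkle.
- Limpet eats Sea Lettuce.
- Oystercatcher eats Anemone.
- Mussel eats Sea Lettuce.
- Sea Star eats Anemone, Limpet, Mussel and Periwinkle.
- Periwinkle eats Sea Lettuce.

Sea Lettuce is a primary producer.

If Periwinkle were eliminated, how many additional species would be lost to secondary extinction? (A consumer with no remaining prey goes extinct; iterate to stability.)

Remove Periwinkle.
Every predator of it retains at least one other prey: Anemone still has Limpet, Mussel; Sea Star still has Limpet, Mussel, Anemone.
No consumer loses all prey, so no secondary extinctions occur.

0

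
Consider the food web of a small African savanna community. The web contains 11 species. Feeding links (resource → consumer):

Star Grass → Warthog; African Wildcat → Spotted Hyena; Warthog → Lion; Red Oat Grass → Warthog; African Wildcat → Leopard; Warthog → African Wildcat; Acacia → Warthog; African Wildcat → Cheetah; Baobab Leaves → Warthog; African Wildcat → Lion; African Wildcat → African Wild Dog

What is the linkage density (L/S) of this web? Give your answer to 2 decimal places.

There are L = 11 links among S = 11 species.
L/S = 11/11 = 1.0000 ≈ 1.00.

L/S = 1.00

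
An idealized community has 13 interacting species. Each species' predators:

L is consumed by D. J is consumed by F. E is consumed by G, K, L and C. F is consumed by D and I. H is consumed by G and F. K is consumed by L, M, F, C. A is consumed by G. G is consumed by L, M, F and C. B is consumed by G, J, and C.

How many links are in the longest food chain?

One longest chain: B → J → F → D.
It has 4 species and 3 links.

3 links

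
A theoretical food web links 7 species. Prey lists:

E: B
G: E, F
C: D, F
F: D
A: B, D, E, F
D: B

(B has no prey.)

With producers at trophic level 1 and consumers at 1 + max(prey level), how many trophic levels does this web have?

4

Producers (level 1): B.
B → D → F → C gives C level 4.
No species has a prey at level 4, so no species reaches level 5.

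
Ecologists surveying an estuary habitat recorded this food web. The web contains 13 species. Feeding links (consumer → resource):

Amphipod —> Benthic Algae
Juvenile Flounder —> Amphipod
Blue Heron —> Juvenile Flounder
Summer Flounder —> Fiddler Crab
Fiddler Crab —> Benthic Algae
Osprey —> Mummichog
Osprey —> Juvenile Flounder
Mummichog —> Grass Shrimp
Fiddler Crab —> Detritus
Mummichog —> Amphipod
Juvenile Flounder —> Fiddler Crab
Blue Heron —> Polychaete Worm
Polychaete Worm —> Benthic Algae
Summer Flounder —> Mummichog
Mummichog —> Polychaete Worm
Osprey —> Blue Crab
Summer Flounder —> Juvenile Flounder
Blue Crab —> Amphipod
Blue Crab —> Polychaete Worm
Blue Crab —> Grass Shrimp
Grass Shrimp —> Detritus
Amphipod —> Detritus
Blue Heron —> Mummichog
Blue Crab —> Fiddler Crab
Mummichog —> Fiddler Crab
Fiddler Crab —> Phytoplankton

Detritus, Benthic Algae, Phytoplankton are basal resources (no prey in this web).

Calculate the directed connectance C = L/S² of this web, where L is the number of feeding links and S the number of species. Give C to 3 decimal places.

C = 0.154

The web has S = 13 species and L = 26 feeding links.
C = L / S² = 26 / 169 = 0.1538 ≈ 0.154.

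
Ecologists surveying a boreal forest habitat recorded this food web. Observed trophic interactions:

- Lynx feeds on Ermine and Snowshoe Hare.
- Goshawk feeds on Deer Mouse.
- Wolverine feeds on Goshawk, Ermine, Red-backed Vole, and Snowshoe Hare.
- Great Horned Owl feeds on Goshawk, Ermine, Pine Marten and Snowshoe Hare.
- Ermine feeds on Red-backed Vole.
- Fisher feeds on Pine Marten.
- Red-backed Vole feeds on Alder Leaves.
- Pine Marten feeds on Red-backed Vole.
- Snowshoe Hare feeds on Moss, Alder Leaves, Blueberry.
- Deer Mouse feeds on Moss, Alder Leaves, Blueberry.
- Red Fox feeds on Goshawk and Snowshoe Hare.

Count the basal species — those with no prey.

Basal species (no prey listed): Blueberry, Moss, Alder Leaves.
Count: 3.

3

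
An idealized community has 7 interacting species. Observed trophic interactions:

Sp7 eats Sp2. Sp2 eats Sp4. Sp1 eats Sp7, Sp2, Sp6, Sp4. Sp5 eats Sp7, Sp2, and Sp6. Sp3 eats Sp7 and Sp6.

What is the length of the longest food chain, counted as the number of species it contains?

4 species

One longest chain: Sp4 → Sp2 → Sp7 → Sp1.
It has 4 species and 3 links.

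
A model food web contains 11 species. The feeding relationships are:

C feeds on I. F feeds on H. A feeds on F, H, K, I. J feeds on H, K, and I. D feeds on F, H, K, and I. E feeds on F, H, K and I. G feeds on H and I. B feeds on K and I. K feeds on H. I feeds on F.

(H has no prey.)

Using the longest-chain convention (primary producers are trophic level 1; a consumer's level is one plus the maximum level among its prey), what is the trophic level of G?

H is a producer → level 1.
F eats H → level 2.
I eats F → level 3.
G eats I (level 3); other prey at levels: H 1 → level 4.

Trophic level 4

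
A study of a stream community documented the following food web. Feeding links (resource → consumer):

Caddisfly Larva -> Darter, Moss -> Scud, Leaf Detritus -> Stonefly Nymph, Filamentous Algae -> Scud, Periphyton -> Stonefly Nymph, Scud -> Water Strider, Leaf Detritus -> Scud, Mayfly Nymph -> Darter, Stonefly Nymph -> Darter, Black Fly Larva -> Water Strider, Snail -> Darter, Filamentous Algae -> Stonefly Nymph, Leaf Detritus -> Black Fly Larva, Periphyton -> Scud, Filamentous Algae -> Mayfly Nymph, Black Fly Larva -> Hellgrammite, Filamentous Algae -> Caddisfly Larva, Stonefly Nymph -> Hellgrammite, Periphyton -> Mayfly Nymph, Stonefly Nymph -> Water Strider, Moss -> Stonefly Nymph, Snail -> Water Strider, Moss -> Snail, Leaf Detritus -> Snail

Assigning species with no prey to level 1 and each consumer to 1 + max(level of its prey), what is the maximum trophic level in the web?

3

Basal resources (level 1): Moss, Periphyton, Filamentous Algae, Leaf Detritus.
Moss → Stonefly Nymph → Hellgrammite gives Hellgrammite level 3.
No species has a prey at level 3, so no species reaches level 4.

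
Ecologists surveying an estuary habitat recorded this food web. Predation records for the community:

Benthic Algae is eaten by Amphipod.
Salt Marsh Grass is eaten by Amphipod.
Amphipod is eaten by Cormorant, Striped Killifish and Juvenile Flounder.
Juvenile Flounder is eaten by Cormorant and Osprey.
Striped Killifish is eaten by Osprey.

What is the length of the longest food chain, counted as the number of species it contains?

One longest chain: Benthic Algae → Amphipod → Juvenile Flounder → Cormorant.
It has 4 species and 3 links.

4 species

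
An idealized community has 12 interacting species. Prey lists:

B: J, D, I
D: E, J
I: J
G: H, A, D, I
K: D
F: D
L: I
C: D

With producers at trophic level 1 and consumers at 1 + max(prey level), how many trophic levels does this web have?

Producers (level 1): E, H, J, A.
E → D → F gives F level 3.
No species has a prey at level 3, so no species reaches level 4.

3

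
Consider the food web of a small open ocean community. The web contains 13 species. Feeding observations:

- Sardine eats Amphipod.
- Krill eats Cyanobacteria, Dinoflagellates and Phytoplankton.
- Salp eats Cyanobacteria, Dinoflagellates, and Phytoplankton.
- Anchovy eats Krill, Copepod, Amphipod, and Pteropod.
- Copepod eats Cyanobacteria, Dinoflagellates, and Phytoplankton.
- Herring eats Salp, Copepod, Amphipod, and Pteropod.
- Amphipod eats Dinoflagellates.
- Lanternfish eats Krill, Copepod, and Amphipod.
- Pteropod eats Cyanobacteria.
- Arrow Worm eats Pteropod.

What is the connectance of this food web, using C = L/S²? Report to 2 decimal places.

The web has S = 13 species and L = 24 feeding links.
C = L / S² = 24 / 169 = 0.1420 ≈ 0.14.

C = 0.14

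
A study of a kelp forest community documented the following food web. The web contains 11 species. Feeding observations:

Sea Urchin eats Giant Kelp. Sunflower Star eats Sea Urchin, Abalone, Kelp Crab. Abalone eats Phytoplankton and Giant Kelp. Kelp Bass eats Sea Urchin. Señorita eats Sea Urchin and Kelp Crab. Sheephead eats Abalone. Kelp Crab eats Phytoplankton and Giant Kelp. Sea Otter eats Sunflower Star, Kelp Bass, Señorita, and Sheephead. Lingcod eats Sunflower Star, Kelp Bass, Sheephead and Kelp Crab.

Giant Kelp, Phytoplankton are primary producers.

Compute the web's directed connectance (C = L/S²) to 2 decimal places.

C = 0.17

The web has S = 11 species and L = 20 feeding links.
C = L / S² = 20 / 121 = 0.1653 ≈ 0.17.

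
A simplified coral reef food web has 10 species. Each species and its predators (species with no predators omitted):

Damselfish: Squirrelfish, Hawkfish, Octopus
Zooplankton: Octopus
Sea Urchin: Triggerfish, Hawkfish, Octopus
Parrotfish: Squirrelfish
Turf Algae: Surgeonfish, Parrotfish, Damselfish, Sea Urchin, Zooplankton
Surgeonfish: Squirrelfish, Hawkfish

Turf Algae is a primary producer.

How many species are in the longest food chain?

One longest chain: Turf Algae → Surgeonfish → Squirrelfish.
It has 3 species and 2 links.

3 species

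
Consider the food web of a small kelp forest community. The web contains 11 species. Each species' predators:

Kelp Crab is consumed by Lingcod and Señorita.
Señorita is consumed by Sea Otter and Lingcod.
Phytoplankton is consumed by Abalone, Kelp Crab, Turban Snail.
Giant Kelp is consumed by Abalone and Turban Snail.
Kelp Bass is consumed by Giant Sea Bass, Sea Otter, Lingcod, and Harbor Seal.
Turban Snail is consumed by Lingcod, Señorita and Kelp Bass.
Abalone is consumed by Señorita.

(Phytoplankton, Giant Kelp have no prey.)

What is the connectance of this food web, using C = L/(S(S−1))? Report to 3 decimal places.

C = 0.155

The web has S = 11 species and L = 17 feeding links.
C = L / (S(S−1)) = 17 / 110 = 0.1545 ≈ 0.155.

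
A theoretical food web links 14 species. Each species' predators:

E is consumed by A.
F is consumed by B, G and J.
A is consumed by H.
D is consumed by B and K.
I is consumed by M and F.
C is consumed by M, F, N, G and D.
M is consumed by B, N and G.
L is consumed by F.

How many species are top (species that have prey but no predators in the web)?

Top species (has prey, but nothing eats it): J, B, H, N, K, G.
Count: 6.

6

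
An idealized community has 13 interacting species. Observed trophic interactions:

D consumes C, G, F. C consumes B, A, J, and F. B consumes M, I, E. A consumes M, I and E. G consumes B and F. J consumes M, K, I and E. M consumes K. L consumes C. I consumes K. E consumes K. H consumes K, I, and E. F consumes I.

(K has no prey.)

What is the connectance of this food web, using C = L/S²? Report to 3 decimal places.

C = 0.160

The web has S = 13 species and L = 27 feeding links.
C = L / S² = 27 / 169 = 0.1598 ≈ 0.160.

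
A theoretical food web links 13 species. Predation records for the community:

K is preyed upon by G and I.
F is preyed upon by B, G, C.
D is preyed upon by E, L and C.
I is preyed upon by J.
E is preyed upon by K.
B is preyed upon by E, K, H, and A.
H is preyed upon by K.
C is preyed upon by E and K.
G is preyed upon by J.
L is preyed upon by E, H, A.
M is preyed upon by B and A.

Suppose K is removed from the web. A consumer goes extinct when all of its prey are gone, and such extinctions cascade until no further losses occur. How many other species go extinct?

Remove K.
Round 1: I (all prey gone) → extinct.
No further losses. Total secondary extinctions: 1.

1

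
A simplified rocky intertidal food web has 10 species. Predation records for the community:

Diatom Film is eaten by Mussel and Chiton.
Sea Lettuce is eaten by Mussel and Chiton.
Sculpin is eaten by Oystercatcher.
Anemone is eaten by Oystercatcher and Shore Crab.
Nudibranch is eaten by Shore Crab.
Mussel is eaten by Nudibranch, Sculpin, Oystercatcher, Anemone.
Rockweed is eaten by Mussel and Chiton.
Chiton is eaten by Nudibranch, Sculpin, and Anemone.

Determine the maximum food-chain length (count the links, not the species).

3 links

One longest chain: Rockweed → Mussel → Anemone → Shore Crab.
It has 4 species and 3 links.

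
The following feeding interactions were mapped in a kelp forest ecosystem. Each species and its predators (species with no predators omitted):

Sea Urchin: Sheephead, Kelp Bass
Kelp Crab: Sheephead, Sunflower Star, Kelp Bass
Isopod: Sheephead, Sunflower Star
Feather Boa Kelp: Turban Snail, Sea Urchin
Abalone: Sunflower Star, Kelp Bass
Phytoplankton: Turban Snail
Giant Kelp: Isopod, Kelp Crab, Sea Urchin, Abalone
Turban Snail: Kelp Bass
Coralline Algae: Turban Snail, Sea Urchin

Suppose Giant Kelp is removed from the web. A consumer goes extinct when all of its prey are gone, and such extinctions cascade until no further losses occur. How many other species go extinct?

Remove Giant Kelp.
Round 1: Isopod (all prey gone), Kelp Crab (all prey gone), Abalone (all prey gone) → extinct.
Round 2: Sunflower Star (all prey gone) → extinct.
No further losses. Total secondary extinctions: 4.

4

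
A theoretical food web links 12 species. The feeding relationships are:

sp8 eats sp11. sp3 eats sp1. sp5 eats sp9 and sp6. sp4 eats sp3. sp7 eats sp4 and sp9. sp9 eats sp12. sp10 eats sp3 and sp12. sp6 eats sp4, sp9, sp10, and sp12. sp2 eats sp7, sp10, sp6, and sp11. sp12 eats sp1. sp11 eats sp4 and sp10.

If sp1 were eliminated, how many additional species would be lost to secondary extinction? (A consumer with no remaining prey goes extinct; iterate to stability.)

11

Remove sp1.
Round 1: sp12 (all prey gone), sp3 (all prey gone) → extinct.
Round 2: sp4 (all prey gone), sp9 (all prey gone), sp10 (all prey gone) → extinct.
Round 3: sp6 (all prey gone), sp7 (all prey gone), sp11 (all prey gone) → extinct.
Round 4: sp5 (all prey gone), sp2 (all prey gone), sp8 (all prey gone) → extinct.
No further losses. Total secondary extinctions: 11.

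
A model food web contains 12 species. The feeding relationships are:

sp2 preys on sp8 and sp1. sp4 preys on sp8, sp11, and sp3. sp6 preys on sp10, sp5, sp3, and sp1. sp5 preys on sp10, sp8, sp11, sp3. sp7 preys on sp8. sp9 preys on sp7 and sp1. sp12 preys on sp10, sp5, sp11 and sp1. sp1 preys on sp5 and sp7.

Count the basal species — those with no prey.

Basal species (no prey listed): sp3, sp10, sp8, sp11.
Count: 4.

4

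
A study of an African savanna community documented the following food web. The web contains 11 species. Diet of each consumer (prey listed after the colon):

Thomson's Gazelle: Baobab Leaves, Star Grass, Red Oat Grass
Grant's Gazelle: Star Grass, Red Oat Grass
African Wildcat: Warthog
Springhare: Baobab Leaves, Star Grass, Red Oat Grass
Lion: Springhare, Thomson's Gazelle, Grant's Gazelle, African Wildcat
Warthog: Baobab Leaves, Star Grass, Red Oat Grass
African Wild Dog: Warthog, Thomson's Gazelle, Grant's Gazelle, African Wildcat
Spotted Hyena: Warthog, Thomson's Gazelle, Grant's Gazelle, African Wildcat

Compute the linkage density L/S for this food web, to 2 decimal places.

There are L = 24 links among S = 11 species.
L/S = 24/11 = 2.1818 ≈ 2.18.

L/S = 2.18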